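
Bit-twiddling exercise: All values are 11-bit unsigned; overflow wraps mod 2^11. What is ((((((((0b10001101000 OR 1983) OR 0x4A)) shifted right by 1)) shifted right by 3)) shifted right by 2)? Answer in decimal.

0b10001101000 = 10001101000
1983 = 11110111111
→ OR → 11111111111 = 2047
0x4A = 00001001010
→ OR → 11111111111 = 2047
→ shifted right by 1 → 01111111111 = 1023
→ shifted right by 3 → 00001111111 = 127
→ shifted right by 2 → 00000011111 = 31

31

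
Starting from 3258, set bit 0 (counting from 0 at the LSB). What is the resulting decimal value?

3259

x = 110010111010
bit 0 is currently 0; set it via x | (1 << 0) = x | 1
→ 110010111011 = 3259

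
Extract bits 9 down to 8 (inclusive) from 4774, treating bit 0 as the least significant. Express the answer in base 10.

v = 01001010100110
Shift right by 8: 010010
Mask low 2 bits: 10 = 2

2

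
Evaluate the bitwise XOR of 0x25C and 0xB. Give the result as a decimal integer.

0x25C = 1001011100
0xB = 0000001011
XOR → 1001010111 = 599

599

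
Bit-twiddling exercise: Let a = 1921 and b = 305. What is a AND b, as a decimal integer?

257

1921 = 11110000001
305 = 00100110001
AND → 00100000001 = 257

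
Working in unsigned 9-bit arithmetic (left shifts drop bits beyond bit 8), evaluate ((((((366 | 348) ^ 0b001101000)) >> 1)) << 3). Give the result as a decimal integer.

366 = 101101110
348 = 101011100
→ | → 101111110 = 382
0b001101000 = 001101000
→ ^ → 100010110 = 278
→ >> 1 → 010001011 = 139
→ << 3 (mod 2^9) → 001011000 = 88

88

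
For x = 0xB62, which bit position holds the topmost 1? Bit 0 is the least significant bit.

0xB62 = 101101100010
The topmost 1 is at position 11 (since 2^11 = 2048 ≤ 2914 < 4096).

11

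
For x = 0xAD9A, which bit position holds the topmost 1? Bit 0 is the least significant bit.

0xAD9A = 1010110110011010
The topmost 1 is at position 15 (since 2^15 = 32768 ≤ 44442 < 65536).

15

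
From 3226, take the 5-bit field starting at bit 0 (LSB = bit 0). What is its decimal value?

26

v = 110010011010
Shift right by 0: 110010011010
Mask low 5 bits: 11010 = 26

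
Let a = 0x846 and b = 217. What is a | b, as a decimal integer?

0x846 = 100001000110
217 = 000011011001
 OR → 100011011111 = 2271

2271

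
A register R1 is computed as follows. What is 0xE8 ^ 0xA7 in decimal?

0xE8 = 11101000
0xA7 = 10100111
XOR → 01001111 = 79

79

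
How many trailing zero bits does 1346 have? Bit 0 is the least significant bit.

1346 = 10101000010
Trailing zeros: 1, so the lowest set bit is bit 1 (value 2).

1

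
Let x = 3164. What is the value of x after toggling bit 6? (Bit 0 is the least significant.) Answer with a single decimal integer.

x = 110001011100
bit 6 is currently 1; toggle it via x ^ (1 << 6) = x ^ 64
→ 110000011100 = 3100

3100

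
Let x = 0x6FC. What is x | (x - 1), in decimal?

x = 11011111100 = 1788
x - 1 = 11011111011
OR    = 11011111111 = 1791
(x | (x - 1) sets all bits below the lowest set bit.)

1791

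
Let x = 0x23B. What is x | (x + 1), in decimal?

575

x = 1000111011 = 571
x + 1 = 1000111100
OR    = 1000111111 = 575
(x | (x + 1) sets the lowest cleared bit.)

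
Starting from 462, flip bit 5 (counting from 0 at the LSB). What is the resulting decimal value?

x = 111001110
bit 5 is currently 0; toggle it via x ^ (1 << 5) = x ^ 32
→ 111101110 = 494

494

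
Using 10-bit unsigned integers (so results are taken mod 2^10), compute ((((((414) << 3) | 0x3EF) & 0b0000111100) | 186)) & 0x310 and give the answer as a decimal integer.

16

414 = 0110011110
→ << 3 (mod 2^10) → 0011110000 = 240
0x3EF = 1111101111
→ | → 1111111111 = 1023
0b0000111100 = 0000111100
→ & → 0000111100 = 60
186 = 0010111010
→ | → 0010111110 = 190
0x310 = 1100010000
→ & → 0000010000 = 16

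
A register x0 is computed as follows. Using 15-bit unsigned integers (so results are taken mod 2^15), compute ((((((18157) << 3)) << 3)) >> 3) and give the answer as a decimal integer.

1896

18157 = 100011011101101
→ << 3 (mod 2^15) → 011011101101000 = 14184
→ << 3 (mod 2^15) → 011101101000000 = 15168
→ >> 3 → 000011101101000 = 1896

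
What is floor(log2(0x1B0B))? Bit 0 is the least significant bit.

12

0x1B0B = 1101100001011
The topmost 1 is at position 12 (since 2^12 = 4096 ≤ 6923 < 8192).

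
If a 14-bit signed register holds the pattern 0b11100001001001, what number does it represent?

pattern = 11100001001001 (MSB is 1 ⇒ negative)
Invert: 00011110110110, add 1 → 00011110110111 = 1975, so the value is -1975.
(Equivalently: 14409 - 2^14 = 14409 - 16384 = -1975.)

-1975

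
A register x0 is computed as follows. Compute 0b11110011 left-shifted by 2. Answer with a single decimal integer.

972

x = 0011110011
shift left by 2 → 1111001100 = 972
(equivalently, 243 × 2^2 = 243 × 4)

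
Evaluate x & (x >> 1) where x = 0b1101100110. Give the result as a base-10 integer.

290

x = 1101100110 = 870
x>>1 = 0110110011
AND  = 0100100010 = 290
(x & (x >> 1) has a 1 wherever x has two consecutive 1 bits.)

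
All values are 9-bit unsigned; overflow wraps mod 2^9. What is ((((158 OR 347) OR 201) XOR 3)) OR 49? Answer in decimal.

158 = 010011110
347 = 101011011
→ OR → 111011111 = 479
201 = 011001001
→ OR → 111011111 = 479
3 = 000000011
→ XOR → 111011100 = 476
49 = 000110001
→ OR → 111111101 = 509

509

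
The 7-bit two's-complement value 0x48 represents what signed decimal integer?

-56

pattern = 1001000 (MSB is 1 ⇒ negative)
Invert: 0110111, add 1 → 0111000 = 56, so the value is -56.
(Equivalently: 72 - 2^7 = 72 - 128 = -56.)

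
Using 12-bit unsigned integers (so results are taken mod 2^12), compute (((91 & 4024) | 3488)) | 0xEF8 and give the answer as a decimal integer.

4088

91 = 000001011011
4024 = 111110111000
→ & → 000000011000 = 24
3488 = 110110100000
→ | → 110110111000 = 3512
0xEF8 = 111011111000
→ | → 111111111000 = 4088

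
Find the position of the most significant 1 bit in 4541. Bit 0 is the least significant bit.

4541 = 1000110111101
The topmost 1 is at position 12 (since 2^12 = 4096 ≤ 4541 < 8192).

12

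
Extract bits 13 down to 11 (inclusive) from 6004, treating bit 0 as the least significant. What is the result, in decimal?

2

v = 001011101110100
Shift right by 11: 0010
Mask low 3 bits: 010 = 2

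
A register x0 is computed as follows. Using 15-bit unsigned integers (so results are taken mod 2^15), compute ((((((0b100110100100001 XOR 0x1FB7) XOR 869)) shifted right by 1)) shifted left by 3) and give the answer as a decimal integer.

0b100110100100001 = 100110100100001
0x1FB7 = 001111110110111
→ XOR → 101001010010110 = 21142
869 = 000001101100101
→ XOR → 101000111110011 = 20979
→ shifted right by 1 → 010100011111001 = 10489
→ shifted left by 3 (mod 2^15) → 100011111001000 = 18376

18376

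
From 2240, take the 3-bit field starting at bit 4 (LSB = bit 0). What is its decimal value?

4

v = 100011000000
Shift right by 4: 10001100
Mask low 3 bits: 100 = 4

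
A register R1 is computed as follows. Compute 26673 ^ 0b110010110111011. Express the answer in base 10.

26673 = 110100000110001
b = 110010110111011
XOR → 000110110001010 = 3466

3466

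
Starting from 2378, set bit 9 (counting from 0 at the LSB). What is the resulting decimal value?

x = 100101001010
bit 9 is currently 0; set it via x | (1 << 9) = x | 512
→ 101101001010 = 2890

2890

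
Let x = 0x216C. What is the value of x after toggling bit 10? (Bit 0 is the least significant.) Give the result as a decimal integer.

9580

x = 10000101101100
bit 10 is currently 0; toggle it via x ^ (1 << 10) = x ^ 1024
→ 10010101101100 = 9580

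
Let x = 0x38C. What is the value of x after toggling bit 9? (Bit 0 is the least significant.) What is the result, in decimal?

x = 01110001100
bit 9 is currently 1; toggle it via x ^ (1 << 9) = x ^ 512
→ 00110001100 = 396

396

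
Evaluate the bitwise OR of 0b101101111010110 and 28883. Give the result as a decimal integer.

31703

a = 101101111010110
28883 = 111000011010011
 OR → 111101111010111 = 31703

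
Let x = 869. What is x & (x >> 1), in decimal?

x = 1101100101 = 869
x>>1 = 0110110010
AND  = 0100100000 = 288
(x & (x >> 1) has a 1 wherever x has two consecutive 1 bits.)

288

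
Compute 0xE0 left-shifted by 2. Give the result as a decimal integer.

896

0xE0 = 0011100000
shift left by 2 → 1110000000 = 896
(equivalently, 224 × 2^2 = 224 × 4)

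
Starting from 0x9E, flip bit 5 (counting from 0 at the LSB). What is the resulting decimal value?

x = 10011110
bit 5 is currently 0; toggle it via x ^ (1 << 5) = x ^ 32
→ 10111110 = 190

190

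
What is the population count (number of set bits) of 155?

155 = 10011011
Count the 1s: 1 + 1 + 1 + 1 + 1 = 5

5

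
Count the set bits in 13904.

13904 = 11011001010000
Count the 1s: 1 + 1 + 1 + 1 + 1 + 1 = 6

6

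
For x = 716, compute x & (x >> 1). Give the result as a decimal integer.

x = 1011001100 = 716
x>>1 = 0101100110
AND  = 0001000100 = 68
(x & (x >> 1) has a 1 wherever x has two consecutive 1 bits.)

68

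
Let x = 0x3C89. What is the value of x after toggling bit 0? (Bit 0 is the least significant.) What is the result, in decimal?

x = 0011110010001001
bit 0 is currently 1; toggle it via x ^ (1 << 0) = x ^ 1
→ 0011110010001000 = 15496

15496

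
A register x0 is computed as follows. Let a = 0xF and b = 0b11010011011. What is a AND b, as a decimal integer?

11

0xF = 00000001111
b = 11010011011
AND → 00000001011 = 11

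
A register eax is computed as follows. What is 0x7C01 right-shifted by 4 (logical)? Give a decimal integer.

1984

0x7C01 = 111110000000001
shift right by 4 → 000011111000000 = 1984
(equivalently, floor(31745 / 16))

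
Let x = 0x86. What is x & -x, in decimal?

x = 10000110 = 134
-x (two's complement) = …01111010
AND   = 00000010 = 2
(x & -x isolates the lowest set bit of x.)

2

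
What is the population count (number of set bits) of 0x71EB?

10

0x71EB = 111000111101011
Count the 1s: 1 + 1 + 1 + 1 + 1 + 1 + 1 + 1 + 1 + 1 = 10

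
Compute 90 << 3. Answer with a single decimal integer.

720

90 = 0001011010
shift left by 3 → 1011010000 = 720
(equivalently, 90 × 2^3 = 90 × 8)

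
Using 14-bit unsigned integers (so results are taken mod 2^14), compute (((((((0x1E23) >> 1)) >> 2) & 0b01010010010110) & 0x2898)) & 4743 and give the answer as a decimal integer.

128

0x1E23 = 01111000100011
→ >> 1 → 00111100010001 = 3857
→ >> 2 → 00001111000100 = 964
0b01010010010110 = 01010010010110
→ & → 00000010000100 = 132
0x2898 = 10100010011000
→ & → 00000010000000 = 128
4743 = 01001010000111
→ & → 00000010000000 = 128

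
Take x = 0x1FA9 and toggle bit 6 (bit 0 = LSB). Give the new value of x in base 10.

8169

x = 01111110101001
bit 6 is currently 0; toggle it via x ^ (1 << 6) = x ^ 64
→ 01111111101001 = 8169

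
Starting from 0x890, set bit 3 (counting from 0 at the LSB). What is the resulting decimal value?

2200

x = 100010010000
bit 3 is currently 0; set it via x | (1 << 3) = x | 8
→ 100010011000 = 2200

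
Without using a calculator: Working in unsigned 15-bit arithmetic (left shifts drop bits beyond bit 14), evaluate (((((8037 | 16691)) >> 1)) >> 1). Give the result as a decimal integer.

6109

8037 = 001111101100101
16691 = 100000100110011
→ | → 101111101110111 = 24439
→ >> 1 → 010111110111011 = 12219
→ >> 1 → 001011111011101 = 6109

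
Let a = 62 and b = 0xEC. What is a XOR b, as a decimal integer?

210

62 = 00111110
0xEC = 11101100
XOR → 11010010 = 210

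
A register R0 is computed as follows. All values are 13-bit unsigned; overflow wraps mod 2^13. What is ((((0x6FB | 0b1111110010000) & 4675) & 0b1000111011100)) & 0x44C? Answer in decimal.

0x6FB = 0011011111011
0b1111110010000 = 1111110010000
→ | → 1111111111011 = 8187
4675 = 1001001000011
→ & → 1001001000011 = 4675
0b1000111011100 = 1000111011100
→ & → 1000001000000 = 4160
0x44C = 0010001001100
→ & → 0000001000000 = 64

64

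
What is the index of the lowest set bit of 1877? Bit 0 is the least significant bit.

0

1877 = 11101010101
Trailing zeros: 0, so the lowest set bit is bit 0 (value 1).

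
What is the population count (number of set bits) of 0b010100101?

4

n = 10100101
Count the 1s: 1 + 1 + 1 + 1 = 4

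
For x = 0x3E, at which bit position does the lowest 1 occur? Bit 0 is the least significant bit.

0x3E = 111110
Trailing zeros: 1, so the lowest set bit is bit 1 (value 2).

1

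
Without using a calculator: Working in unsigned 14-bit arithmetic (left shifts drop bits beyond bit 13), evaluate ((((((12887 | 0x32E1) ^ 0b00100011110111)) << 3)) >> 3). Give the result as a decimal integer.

12887 = 11001001010111
0x32E1 = 11001011100001
→ | → 11001011110111 = 13047
0b00100011110111 = 00100011110111
→ ^ → 11101000000000 = 14848
→ << 3 (mod 2^14) → 01000000000000 = 4096
→ >> 3 → 00001000000000 = 512

512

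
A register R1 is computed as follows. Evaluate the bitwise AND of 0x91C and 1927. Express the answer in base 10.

0x91C = 100100011100
1927 = 011110000111
AND → 000100000100 = 260

260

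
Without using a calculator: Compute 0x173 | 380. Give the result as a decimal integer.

383

0x173 = 101110011
380 = 101111100
 OR → 101111111 = 383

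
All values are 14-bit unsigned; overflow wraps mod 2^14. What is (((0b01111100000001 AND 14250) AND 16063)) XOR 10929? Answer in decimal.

0b01111100000001 = 01111100000001
14250 = 11011110101010
→ AND → 01011100000000 = 5888
16063 = 11111010111111
→ AND → 01011000000000 = 5632
10929 = 10101010110001
→ XOR → 11110010110001 = 15537

15537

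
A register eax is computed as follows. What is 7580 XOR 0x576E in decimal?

7580 = 001110110011100
0x576E = 101011101101110
XOR → 100101011110010 = 19186

19186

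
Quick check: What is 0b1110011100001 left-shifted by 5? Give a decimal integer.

x = 000001110011100001
shift left by 5 → 111001110000100000 = 236576
(equivalently, 7393 × 2^5 = 7393 × 32)

236576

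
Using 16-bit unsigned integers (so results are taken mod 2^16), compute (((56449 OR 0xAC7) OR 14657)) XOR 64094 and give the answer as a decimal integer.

56449 = 1101110010000001
0xAC7 = 0000101011000111
→ OR → 1101111011000111 = 57031
14657 = 0011100101000001
→ OR → 1111111111000111 = 65479
64094 = 1111101001011110
→ XOR → 0000010110011001 = 1433

1433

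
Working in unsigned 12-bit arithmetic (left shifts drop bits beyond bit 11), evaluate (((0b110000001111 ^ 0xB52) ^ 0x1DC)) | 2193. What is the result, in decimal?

0b110000001111 = 110000001111
0xB52 = 101101010010
→ ^ → 011101011101 = 1885
0x1DC = 000111011100
→ ^ → 011010000001 = 1665
2193 = 100010010001
→ | → 111010010001 = 3729

3729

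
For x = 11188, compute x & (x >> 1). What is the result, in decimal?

400

x = 10101110110100 = 11188
x>>1 = 01010111011010
AND  = 00000110010000 = 400
(x & (x >> 1) has a 1 wherever x has two consecutive 1 bits.)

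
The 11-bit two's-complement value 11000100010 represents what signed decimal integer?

pattern = 11000100010 (MSB is 1 ⇒ negative)
Invert: 00111011101, add 1 → 00111011110 = 478, so the value is -478.
(Equivalently: 1570 - 2^11 = 1570 - 2048 = -478.)

-478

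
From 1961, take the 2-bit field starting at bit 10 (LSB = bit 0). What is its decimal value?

1

v = 0011110101001
Shift right by 10: 001
Mask low 2 bits: 01 = 1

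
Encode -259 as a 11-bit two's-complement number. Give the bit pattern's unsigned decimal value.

259 in 11 bits: 00100000011
Invert: 11011111100
Add 1:  11011111101 = 1789
(Check: 2^11 - 259 = 2048 - 259 = 1789.)

1789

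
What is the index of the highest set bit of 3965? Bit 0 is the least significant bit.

11

3965 = 111101111101
The topmost 1 is at position 11 (since 2^11 = 2048 ≤ 3965 < 4096).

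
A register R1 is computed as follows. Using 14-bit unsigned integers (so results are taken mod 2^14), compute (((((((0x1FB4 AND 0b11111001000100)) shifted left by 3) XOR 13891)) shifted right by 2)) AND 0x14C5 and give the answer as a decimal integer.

0x1FB4 = 01111110110100
0b11111001000100 = 11111001000100
→ AND → 01111000000100 = 7684
→ shifted left by 3 (mod 2^14) → 11000000100000 = 12320
13891 = 11011001000011
→ XOR → 00011001100011 = 1635
→ shifted right by 2 → 00000110011000 = 408
0x14C5 = 01010011000101
→ AND → 00000010000000 = 128

128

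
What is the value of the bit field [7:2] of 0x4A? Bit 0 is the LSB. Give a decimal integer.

18

v = 01001010
Shift right by 2: 010010
Mask low 6 bits: 010010 = 18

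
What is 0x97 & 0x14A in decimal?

2

0x97 = 010010111
0x14A = 101001010
AND → 000000010 = 2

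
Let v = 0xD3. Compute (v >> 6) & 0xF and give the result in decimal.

v = 0011010011
Shift right by 6: 0011
Mask low 4 bits: 0011 = 3

3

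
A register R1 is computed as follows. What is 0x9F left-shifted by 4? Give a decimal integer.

0x9F = 000010011111
shift left by 4 → 100111110000 = 2544
(equivalently, 159 × 2^4 = 159 × 16)

2544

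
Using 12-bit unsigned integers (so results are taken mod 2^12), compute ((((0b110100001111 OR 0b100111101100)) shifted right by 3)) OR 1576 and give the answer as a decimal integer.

1981

0b110100001111 = 110100001111
0b100111101100 = 100111101100
→ OR → 110111101111 = 3567
→ shifted right by 3 → 000110111101 = 445
1576 = 011000101000
→ OR → 011110111101 = 1981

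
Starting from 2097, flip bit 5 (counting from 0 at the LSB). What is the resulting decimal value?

2065

x = 100000110001
bit 5 is currently 1; toggle it via x ^ (1 << 5) = x ^ 32
→ 100000010001 = 2065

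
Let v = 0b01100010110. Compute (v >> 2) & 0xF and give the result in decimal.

5

v = 01100010110
Shift right by 2: 011000101
Mask low 4 bits: 0101 = 5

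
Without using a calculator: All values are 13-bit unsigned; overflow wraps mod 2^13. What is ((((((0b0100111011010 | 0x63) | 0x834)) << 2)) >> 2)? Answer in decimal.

511

0b0100111011010 = 0100111011010
0x63 = 0000001100011
→ | → 0100111111011 = 2555
0x834 = 0100000110100
→ | → 0100111111111 = 2559
→ << 2 (mod 2^13) → 0011111111100 = 2044
→ >> 2 → 0000111111111 = 511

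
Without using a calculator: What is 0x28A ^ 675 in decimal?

41

0x28A = 1010001010
675 = 1010100011
XOR → 0000101001 = 41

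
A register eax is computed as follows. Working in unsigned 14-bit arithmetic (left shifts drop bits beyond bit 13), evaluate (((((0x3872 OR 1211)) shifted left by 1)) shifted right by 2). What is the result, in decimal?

0x3872 = 11100001110010
1211 = 00010010111011
→ OR → 11110011111011 = 15611
→ shifted left by 1 (mod 2^14) → 11100111110110 = 14838
→ shifted right by 2 → 00111001111101 = 3709

3709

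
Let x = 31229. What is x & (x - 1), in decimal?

x = 111100111111101 = 31229
x - 1 = 111100111111100
AND   = 111100111111100 = 31228
(x & (x - 1) clears the lowest set bit of x.)

31228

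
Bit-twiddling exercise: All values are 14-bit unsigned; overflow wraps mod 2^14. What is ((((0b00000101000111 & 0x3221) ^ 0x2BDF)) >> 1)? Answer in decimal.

0b00000101000111 = 00000101000111
0x3221 = 11001000100001
→ & → 00000000000001 = 1
0x2BDF = 10101111011111
→ ^ → 10101111011110 = 11230
→ >> 1 → 01010111101111 = 5615

5615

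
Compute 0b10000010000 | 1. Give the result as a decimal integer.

a = 10000010000
1 = 00000000001
 OR → 10000010001 = 1041

1041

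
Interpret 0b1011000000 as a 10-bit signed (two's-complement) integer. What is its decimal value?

pattern = 1011000000 (MSB is 1 ⇒ negative)
Invert: 0100111111, add 1 → 0101000000 = 320, so the value is -320.
(Equivalently: 704 - 2^10 = 704 - 1024 = -320.)

-320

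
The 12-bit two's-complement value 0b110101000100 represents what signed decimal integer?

-700

pattern = 110101000100 (MSB is 1 ⇒ negative)
Invert: 001010111011, add 1 → 001010111100 = 700, so the value is -700.
(Equivalently: 3396 - 2^12 = 3396 - 4096 = -700.)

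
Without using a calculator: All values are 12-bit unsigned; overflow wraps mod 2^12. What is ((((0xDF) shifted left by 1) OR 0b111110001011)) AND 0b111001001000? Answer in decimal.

3592

0xDF = 000011011111
→ shifted left by 1 (mod 2^12) → 000110111110 = 446
0b111110001011 = 111110001011
→ OR → 111110111111 = 4031
0b111001001000 = 111001001000
→ AND → 111000001000 = 3592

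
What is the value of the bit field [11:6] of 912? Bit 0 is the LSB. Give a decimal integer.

v = 001110010000
Shift right by 6: 001110
Mask low 6 bits: 001110 = 14

14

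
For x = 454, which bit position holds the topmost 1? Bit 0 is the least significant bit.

8

454 = 111000110
The topmost 1 is at position 8 (since 2^8 = 256 ≤ 454 < 512).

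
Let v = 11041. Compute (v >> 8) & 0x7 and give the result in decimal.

3

v = 010101100100001
Shift right by 8: 0101011
Mask low 3 bits: 011 = 3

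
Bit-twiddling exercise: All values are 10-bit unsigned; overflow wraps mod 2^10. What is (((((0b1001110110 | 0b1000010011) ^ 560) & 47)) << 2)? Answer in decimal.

28

0b1001110110 = 1001110110
0b1000010011 = 1000010011
→ | → 1001110111 = 631
560 = 1000110000
→ ^ → 0001000111 = 71
47 = 0000101111
→ & → 0000000111 = 7
→ << 2 (mod 2^10) → 0000011100 = 28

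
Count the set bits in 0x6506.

6

0x6506 = 110010100000110
Count the 1s: 1 + 1 + 1 + 1 + 1 + 1 = 6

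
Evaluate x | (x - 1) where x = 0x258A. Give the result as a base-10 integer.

x = 10010110001010 = 9610
x - 1 = 10010110001001
OR    = 10010110001011 = 9611
(x | (x - 1) sets all bits below the lowest set bit.)

9611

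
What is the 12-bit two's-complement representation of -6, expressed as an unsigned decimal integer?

6 in 12 bits: 000000000110
Invert: 111111111001
Add 1:  111111111010 = 4090
(Check: 2^12 - 6 = 4096 - 6 = 4090.)

4090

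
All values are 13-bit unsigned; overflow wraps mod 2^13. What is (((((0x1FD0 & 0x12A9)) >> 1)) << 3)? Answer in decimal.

0x1FD0 = 1111111010000
0x12A9 = 1001010101001
→ & → 1001010000000 = 4736
→ >> 1 → 0100101000000 = 2368
→ << 3 (mod 2^13) → 0101000000000 = 2560

2560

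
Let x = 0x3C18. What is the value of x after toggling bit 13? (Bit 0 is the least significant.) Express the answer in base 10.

x = 11110000011000
bit 13 is currently 1; toggle it via x ^ (1 << 13) = x ^ 8192
→ 01110000011000 = 7192

7192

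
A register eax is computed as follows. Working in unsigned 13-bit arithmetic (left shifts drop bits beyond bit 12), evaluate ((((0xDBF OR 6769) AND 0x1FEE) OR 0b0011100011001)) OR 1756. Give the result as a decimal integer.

0xDBF = 0110110111111
6769 = 1101001110001
→ OR → 1111111111111 = 8191
0x1FEE = 1111111101110
→ AND → 1111111101110 = 8174
0b0011100011001 = 0011100011001
→ OR → 1111111111111 = 8191
1756 = 0011011011100
→ OR → 1111111111111 = 8191

8191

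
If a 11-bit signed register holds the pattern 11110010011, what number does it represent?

pattern = 11110010011 (MSB is 1 ⇒ negative)
Invert: 00001101100, add 1 → 00001101101 = 109, so the value is -109.
(Equivalently: 1939 - 2^11 = 1939 - 2048 = -109.)

-109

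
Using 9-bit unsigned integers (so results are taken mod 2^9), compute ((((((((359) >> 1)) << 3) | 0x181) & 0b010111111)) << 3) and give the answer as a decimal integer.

359 = 101100111
→ >> 1 → 010110011 = 179
→ << 3 (mod 2^9) → 110011000 = 408
0x181 = 110000001
→ | → 110011001 = 409
0b010111111 = 010111111
→ & → 010011001 = 153
→ << 3 (mod 2^9) → 011001000 = 200

200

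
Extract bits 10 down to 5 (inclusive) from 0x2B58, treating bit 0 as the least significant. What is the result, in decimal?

26

v = 10101101011000
Shift right by 5: 101011010
Mask low 6 bits: 011010 = 26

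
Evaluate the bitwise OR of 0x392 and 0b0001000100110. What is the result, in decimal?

0x392 = 1110010010
b = 1000100110
 OR → 1110110110 = 950

950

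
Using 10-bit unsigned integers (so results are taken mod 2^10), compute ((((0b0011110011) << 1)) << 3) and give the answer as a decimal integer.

0b0011110011 = 0011110011
→ << 1 (mod 2^10) → 0111100110 = 486
→ << 3 (mod 2^10) → 1100110000 = 816

816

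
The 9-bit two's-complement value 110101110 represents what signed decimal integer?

pattern = 110101110 (MSB is 1 ⇒ negative)
Invert: 001010001, add 1 → 001010010 = 82, so the value is -82.
(Equivalently: 430 - 2^9 = 430 - 512 = -82.)

-82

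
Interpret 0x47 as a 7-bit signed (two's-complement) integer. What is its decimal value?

-57

pattern = 1000111 (MSB is 1 ⇒ negative)
Invert: 0111000, add 1 → 0111001 = 57, so the value is -57.
(Equivalently: 71 - 2^7 = 71 - 128 = -57.)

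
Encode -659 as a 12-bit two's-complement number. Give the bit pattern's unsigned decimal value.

659 in 12 bits: 001010010011
Invert: 110101101100
Add 1:  110101101101 = 3437
(Check: 2^12 - 659 = 4096 - 659 = 3437.)

3437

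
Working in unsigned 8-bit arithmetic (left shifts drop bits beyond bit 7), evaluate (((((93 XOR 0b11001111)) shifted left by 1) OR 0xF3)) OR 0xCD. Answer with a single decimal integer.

255

93 = 01011101
0b11001111 = 11001111
→ XOR → 10010010 = 146
→ shifted left by 1 (mod 2^8) → 00100100 = 36
0xF3 = 11110011
→ OR → 11110111 = 247
0xCD = 11001101
→ OR → 11111111 = 255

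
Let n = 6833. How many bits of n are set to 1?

7

6833 = 1101010110001
Count the 1s: 1 + 1 + 1 + 1 + 1 + 1 + 1 = 7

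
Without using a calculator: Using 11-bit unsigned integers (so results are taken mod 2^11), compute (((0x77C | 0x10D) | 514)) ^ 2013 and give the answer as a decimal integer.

0x77C = 11101111100
0x10D = 00100001101
→ | → 11101111101 = 1917
514 = 01000000010
→ | → 11101111111 = 1919
2013 = 11111011101
→ ^ → 00010100010 = 162

162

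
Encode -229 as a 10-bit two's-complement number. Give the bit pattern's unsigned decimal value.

229 in 10 bits: 0011100101
Invert: 1100011010
Add 1:  1100011011 = 795
(Check: 2^10 - 229 = 1024 - 229 = 795.)

795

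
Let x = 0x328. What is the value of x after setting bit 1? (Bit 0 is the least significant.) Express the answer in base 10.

810

x = 001100101000
bit 1 is currently 0; set it via x | (1 << 1) = x | 2
→ 001100101010 = 810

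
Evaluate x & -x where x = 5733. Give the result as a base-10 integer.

1

x = 1011001100101 = 5733
-x (two's complement) = …0100110011011
AND   = 0000000000001 = 1
(x & -x isolates the lowest set bit of x.)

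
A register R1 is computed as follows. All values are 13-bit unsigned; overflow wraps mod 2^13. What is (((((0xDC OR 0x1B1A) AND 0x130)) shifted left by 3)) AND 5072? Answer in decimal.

128

0xDC = 0000011011100
0x1B1A = 1101100011010
→ OR → 1101111011110 = 7134
0x130 = 0000100110000
→ AND → 0000100010000 = 272
→ shifted left by 3 (mod 2^13) → 0100010000000 = 2176
5072 = 1001111010000
→ AND → 0000010000000 = 128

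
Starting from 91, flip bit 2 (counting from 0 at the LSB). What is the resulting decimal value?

95

x = 01011011
bit 2 is currently 0; toggle it via x ^ (1 << 2) = x ^ 4
→ 01011111 = 95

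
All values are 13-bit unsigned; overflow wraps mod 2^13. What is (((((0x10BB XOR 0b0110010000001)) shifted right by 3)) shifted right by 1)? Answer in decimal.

0x10BB = 1000010111011
0b0110010000001 = 0110010000001
→ XOR → 1110000111010 = 7226
→ shifted right by 3 → 0001110000111 = 903
→ shifted right by 1 → 0000111000011 = 451

451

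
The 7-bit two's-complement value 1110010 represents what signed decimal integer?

pattern = 1110010 (MSB is 1 ⇒ negative)
Invert: 0001101, add 1 → 0001110 = 14, so the value is -14.
(Equivalently: 114 - 2^7 = 114 - 128 = -14.)

-14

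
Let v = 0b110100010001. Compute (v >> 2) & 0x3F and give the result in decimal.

4

v = 110100010001
Shift right by 2: 1101000100
Mask low 6 bits: 000100 = 4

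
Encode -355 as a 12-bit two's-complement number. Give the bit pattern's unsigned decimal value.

3741

355 in 12 bits: 000101100011
Invert: 111010011100
Add 1:  111010011101 = 3741
(Check: 2^12 - 355 = 4096 - 355 = 3741.)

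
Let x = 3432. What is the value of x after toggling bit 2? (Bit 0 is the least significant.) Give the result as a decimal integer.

x = 00110101101000
bit 2 is currently 0; toggle it via x ^ (1 << 2) = x ^ 4
→ 00110101101100 = 3436

3436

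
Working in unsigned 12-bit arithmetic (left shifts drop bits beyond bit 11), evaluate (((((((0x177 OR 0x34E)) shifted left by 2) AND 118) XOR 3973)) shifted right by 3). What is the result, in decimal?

0x177 = 000101110111
0x34E = 001101001110
→ OR → 001101111111 = 895
→ shifted left by 2 (mod 2^12) → 110111111100 = 3580
118 = 000001110110
→ AND → 000001110100 = 116
3973 = 111110000101
→ XOR → 111111110001 = 4081
→ shifted right by 3 → 000111111110 = 510

510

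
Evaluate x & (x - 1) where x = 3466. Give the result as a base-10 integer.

x = 110110001010 = 3466
x - 1 = 110110001001
AND   = 110110001000 = 3464
(x & (x - 1) clears the lowest set bit of x.)

3464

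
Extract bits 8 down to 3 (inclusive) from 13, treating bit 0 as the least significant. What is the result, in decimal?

v = 000001101
Shift right by 3: 000001
Mask low 6 bits: 000001 = 1

1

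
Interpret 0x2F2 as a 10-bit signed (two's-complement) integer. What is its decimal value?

pattern = 1011110010 (MSB is 1 ⇒ negative)
Invert: 0100001101, add 1 → 0100001110 = 270, so the value is -270.
(Equivalently: 754 - 2^10 = 754 - 1024 = -270.)

-270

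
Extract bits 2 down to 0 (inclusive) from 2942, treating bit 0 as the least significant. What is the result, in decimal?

6

v = 0101101111110
Shift right by 0: 0101101111110
Mask low 3 bits: 110 = 6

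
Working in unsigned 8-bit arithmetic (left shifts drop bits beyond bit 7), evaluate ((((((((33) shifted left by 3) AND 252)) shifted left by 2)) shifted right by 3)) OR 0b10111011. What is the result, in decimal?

33 = 00100001
→ shifted left by 3 (mod 2^8) → 00001000 = 8
252 = 11111100
→ AND → 00001000 = 8
→ shifted left by 2 (mod 2^8) → 00100000 = 32
→ shifted right by 3 → 00000100 = 4
0b10111011 = 10111011
→ OR → 10111111 = 191

191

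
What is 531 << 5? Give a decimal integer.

531 = 000001000010011
shift left by 5 → 100001001100000 = 16992
(equivalently, 531 × 2^5 = 531 × 32)

16992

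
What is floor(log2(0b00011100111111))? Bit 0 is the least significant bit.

10

0b00011100111111 = 11100111111
The topmost 1 is at position 10 (since 2^10 = 1024 ≤ 1855 < 2048).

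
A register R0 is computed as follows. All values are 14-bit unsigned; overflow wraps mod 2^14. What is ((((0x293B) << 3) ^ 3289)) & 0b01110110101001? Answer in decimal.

0x293B = 10100100111011
→ << 3 (mod 2^14) → 00100111011000 = 2520
3289 = 00110011011001
→ ^ → 00010100000001 = 1281
0b01110110101001 = 01110110101001
→ & → 00010100000001 = 1281

1281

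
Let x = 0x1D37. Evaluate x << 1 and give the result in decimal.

0x1D37 = 01110100110111
shift left by 1 → 11101001101110 = 14958
(equivalently, 7479 × 2^1 = 7479 × 2)

14958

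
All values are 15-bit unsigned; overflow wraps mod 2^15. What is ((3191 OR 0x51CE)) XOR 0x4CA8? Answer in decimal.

4439

3191 = 000110001110111
0x51CE = 101000111001110
→ OR → 101110111111111 = 24063
0x4CA8 = 100110010101000
→ XOR → 001000101010111 = 4439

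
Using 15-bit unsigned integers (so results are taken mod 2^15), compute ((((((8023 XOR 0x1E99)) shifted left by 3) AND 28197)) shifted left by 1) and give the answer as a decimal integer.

7232

8023 = 001111101010111
0x1E99 = 001111010011001
→ XOR → 000000111001110 = 462
→ shifted left by 3 (mod 2^15) → 000111001110000 = 3696
28197 = 110111000100101
→ AND → 000111000100000 = 3616
→ shifted left by 1 (mod 2^15) → 001110001000000 = 7232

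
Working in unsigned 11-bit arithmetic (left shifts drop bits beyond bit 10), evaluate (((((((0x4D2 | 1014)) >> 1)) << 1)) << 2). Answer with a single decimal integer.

0x4D2 = 10011010010
1014 = 01111110110
→ | → 11111110110 = 2038
→ >> 1 → 01111111011 = 1019
→ << 1 (mod 2^11) → 11111110110 = 2038
→ << 2 (mod 2^11) → 11111011000 = 2008

2008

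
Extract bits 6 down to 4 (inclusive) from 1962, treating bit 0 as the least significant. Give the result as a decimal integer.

v = 11110101010
Shift right by 4: 1111010
Mask low 3 bits: 010 = 2

2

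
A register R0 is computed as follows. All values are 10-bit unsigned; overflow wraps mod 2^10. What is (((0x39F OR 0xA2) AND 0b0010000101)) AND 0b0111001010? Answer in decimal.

0x39F = 1110011111
0xA2 = 0010100010
→ OR → 1110111111 = 959
0b0010000101 = 0010000101
→ AND → 0010000101 = 133
0b0111001010 = 0111001010
→ AND → 0010000000 = 128

128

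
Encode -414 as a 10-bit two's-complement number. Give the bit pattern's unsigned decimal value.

414 in 10 bits: 0110011110
Invert: 1001100001
Add 1:  1001100010 = 610
(Check: 2^10 - 414 = 1024 - 414 = 610.)

610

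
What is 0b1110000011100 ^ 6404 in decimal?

a = 1110000011100
6404 = 1100100000100
XOR → 0010100011000 = 1304

1304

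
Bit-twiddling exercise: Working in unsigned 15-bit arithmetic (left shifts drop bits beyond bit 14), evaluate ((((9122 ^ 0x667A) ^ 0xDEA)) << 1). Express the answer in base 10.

4196

9122 = 010001110100010
0x667A = 110011001111010
→ ^ → 100010111011000 = 17880
0xDEA = 000110111101010
→ ^ → 100100000110010 = 18482
→ << 1 (mod 2^15) → 001000001100100 = 4196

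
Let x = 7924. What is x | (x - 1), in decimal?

x = 1111011110100 = 7924
x - 1 = 1111011110011
OR    = 1111011110111 = 7927
(x | (x - 1) sets all bits below the lowest set bit.)

7927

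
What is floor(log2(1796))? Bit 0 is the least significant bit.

10

1796 = 11100000100
The topmost 1 is at position 10 (since 2^10 = 1024 ≤ 1796 < 2048).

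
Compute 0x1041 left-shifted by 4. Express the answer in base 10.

66576

0x1041 = 00001000001000001
shift left by 4 → 10000010000010000 = 66576
(equivalently, 4161 × 2^4 = 4161 × 16)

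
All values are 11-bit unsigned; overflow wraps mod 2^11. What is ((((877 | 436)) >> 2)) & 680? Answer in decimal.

877 = 01101101101
436 = 00110110100
→ | → 01111111101 = 1021
→ >> 2 → 00011111111 = 255
680 = 01010101000
→ & → 00010101000 = 168

168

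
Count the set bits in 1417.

1417 = 10110001001
Count the 1s: 1 + 1 + 1 + 1 + 1 = 5

5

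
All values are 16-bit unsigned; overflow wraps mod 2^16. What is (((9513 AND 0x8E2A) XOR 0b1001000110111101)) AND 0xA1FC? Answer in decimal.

33172

9513 = 0010010100101001
0x8E2A = 1000111000101010
→ AND → 0000010000101000 = 1064
0b1001000110111101 = 1001000110111101
→ XOR → 1001010110010101 = 38293
0xA1FC = 1010000111111100
→ AND → 1000000110010100 = 33172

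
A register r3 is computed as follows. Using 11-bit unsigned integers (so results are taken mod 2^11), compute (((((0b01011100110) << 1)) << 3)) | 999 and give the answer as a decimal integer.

0b01011100110 = 01011100110
→ << 1 (mod 2^11) → 10111001100 = 1484
→ << 3 (mod 2^11) → 11001100000 = 1632
999 = 01111100111
→ | → 11111100111 = 2023

2023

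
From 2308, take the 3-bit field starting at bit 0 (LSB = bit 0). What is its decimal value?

v = 100100000100
Shift right by 0: 100100000100
Mask low 3 bits: 100 = 4

4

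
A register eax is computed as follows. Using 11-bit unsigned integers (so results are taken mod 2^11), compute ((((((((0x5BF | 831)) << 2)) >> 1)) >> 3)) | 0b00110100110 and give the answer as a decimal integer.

495

0x5BF = 10110111111
831 = 01100111111
→ | → 11110111111 = 1983
→ << 2 (mod 2^11) → 11011111100 = 1788
→ >> 1 → 01101111110 = 894
→ >> 3 → 00001101111 = 111
0b00110100110 = 00110100110
→ | → 00111101111 = 495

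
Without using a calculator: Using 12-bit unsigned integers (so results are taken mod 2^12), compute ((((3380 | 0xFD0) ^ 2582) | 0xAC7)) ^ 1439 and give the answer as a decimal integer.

3380 = 110100110100
0xFD0 = 111111010000
→ | → 111111110100 = 4084
2582 = 101000010110
→ ^ → 010111100010 = 1506
0xAC7 = 101011000111
→ | → 111111100111 = 4071
1439 = 010110011111
→ ^ → 101001111000 = 2680

2680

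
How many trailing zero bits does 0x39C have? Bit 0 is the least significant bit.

2

0x39C = 1110011100
Trailing zeros: 2, so the lowest set bit is bit 2 (value 4).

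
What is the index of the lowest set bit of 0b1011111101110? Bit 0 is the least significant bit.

0b1011111101110 = 1011111101110
Trailing zeros: 1, so the lowest set bit is bit 1 (value 2).

1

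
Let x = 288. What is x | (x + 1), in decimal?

x = 100100000 = 288
x + 1 = 100100001
OR    = 100100001 = 289
(x | (x + 1) sets the lowest cleared bit.)

289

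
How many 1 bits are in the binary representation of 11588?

6

11588 = 10110101000100
Count the 1s: 1 + 1 + 1 + 1 + 1 + 1 = 6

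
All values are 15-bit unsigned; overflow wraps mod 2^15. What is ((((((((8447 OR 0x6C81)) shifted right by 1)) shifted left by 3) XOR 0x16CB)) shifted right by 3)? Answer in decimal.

8447 = 010000011111111
0x6C81 = 110110010000001
→ OR → 110110011111111 = 27903
→ shifted right by 1 → 011011001111111 = 13951
→ shifted left by 3 (mod 2^15) → 011001111111000 = 13304
0x16CB = 001011011001011
→ XOR → 010010100110011 = 9523
→ shifted right by 3 → 000010010100110 = 1190

1190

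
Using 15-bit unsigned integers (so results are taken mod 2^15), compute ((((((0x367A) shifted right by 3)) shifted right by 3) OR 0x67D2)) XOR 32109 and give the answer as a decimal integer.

6838

0x367A = 011011001111010
→ shifted right by 3 → 000011011001111 = 1743
→ shifted right by 3 → 000000011011001 = 217
0x67D2 = 110011111010010
→ OR → 110011111011011 = 26587
32109 = 111110101101101
→ XOR → 001101010110110 = 6838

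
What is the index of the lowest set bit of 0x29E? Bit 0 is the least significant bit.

1

0x29E = 1010011110
Trailing zeros: 1, so the lowest set bit is bit 1 (value 2).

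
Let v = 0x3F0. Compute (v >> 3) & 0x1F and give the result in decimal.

30

v = 1111110000
Shift right by 3: 1111110
Mask low 5 bits: 11110 = 30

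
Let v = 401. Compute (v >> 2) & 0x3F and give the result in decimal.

36

v = 00110010001
Shift right by 2: 001100100
Mask low 6 bits: 100100 = 36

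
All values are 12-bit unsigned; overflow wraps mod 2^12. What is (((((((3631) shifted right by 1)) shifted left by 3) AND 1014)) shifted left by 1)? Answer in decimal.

352

3631 = 111000101111
→ shifted right by 1 → 011100010111 = 1815
→ shifted left by 3 (mod 2^12) → 100010111000 = 2232
1014 = 001111110110
→ AND → 000010110000 = 176
→ shifted left by 1 (mod 2^12) → 000101100000 = 352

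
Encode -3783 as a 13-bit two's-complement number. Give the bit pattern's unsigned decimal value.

4409

3783 in 13 bits: 0111011000111
Invert: 1000100111000
Add 1:  1000100111001 = 4409
(Check: 2^13 - 3783 = 8192 - 3783 = 4409.)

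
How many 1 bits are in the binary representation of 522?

3

522 = 1000001010
Count the 1s: 1 + 1 + 1 = 3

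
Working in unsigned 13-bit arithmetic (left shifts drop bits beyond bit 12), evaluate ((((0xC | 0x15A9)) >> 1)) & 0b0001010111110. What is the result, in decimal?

662

0xC = 0000000001100
0x15A9 = 1010110101001
→ | → 1010110101101 = 5549
→ >> 1 → 0101011010110 = 2774
0b0001010111110 = 0001010111110
→ & → 0001010010110 = 662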